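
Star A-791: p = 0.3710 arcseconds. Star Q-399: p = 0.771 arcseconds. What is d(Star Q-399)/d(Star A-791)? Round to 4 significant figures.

Since d = 1/p, d_B/d_A = p_A/p_B.
= 0.3710 / 0.771 = 0.48119.

0.4812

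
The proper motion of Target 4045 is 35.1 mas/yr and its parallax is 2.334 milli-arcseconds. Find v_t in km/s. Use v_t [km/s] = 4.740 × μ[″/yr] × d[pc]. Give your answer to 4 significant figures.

71.28 km/s

d = 1/p = 1/0.002334″ = 428.45 pc.
μ = 35.1 mas/yr = 0.0351 ″/yr.
v_t = 4.74 × μ × d = 4.74 × 0.0351 × 428.45 = 71.283 km/s.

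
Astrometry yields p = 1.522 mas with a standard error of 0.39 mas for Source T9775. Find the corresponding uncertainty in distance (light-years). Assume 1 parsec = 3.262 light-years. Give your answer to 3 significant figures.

549 ly

d = 1/p, so σ_d = σ_p / p².
σ_d = 0.000390 / (0.001522)² = 0.000390 / 0.0000023165 = 168.36 pc = 168.36 × 3.262 ly = 549.19 ly.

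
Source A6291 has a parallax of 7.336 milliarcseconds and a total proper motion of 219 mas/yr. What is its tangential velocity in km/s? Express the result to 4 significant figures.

141.5 km/s

d = 1/p = 1/0.007336″ = 136.31 pc.
μ = 219 mas/yr = 0.219 ″/yr.
v_t = 4.74 × μ × d = 4.74 × 0.219 × 136.31 = 141.5 km/s.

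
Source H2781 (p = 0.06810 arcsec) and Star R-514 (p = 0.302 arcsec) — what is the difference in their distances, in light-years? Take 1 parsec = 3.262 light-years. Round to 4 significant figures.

d_A = 1/0.06810″ = 14.684 pc; d_B = 1/0.3020″ = 3.3113 pc.
|d_B − d_A| = |3.3113 − 14.684| = 11.373 pc = 11.373 × 3.262 ly = 37.099 ly.

37.10 ly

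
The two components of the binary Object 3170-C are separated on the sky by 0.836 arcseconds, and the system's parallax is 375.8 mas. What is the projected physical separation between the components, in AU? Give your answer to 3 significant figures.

d = 1/p = 1/0.3758″ = 2.661 pc.
At distance d (pc), an angle of θ arcsec spans θ·d AU: s = 0.836 × 2.661 = 2.2246 AU.

2.22 AU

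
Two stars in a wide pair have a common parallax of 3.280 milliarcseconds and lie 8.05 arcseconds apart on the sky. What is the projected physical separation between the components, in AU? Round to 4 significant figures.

2454 AU

d = 1/p = 1/0.003280″ = 304.88 pc.
At distance d (pc), an angle of θ arcsec spans θ·d AU: s = 8.05 × 304.88 = 2454.3 AU.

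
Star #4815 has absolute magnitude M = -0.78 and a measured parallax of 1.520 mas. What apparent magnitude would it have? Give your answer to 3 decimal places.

m = 8.311

d = 1/p = 1/0.001520″ = 657.89 pc.
m − M = 5 log₁₀ d − 5 = 5 log₁₀(657.89) − 5 = 14.0908 − 5 = 9.0908.
m = M + (m − M) = -0.78 + 9.0908 = 8.311.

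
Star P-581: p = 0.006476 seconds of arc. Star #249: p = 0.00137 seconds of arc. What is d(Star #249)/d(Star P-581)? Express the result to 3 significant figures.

4.73

Since d = 1/p, d_B/d_A = p_A/p_B.
= 0.006476 / 0.00137 = 4.727.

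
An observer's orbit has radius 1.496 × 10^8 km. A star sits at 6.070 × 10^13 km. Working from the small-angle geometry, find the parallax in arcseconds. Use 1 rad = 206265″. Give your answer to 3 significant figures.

0.508 arcsec

θ ≈ B/d = (1.496 × 10^8) / (6.070 × 10^13) = 2.4646 × 10^-6 rad.
In arcseconds: 2.4646 × 10^-6 × 206265 = 0.50836″.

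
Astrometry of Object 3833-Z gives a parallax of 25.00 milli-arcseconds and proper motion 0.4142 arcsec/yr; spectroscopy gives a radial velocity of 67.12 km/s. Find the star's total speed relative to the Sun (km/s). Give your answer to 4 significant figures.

d = 1/p = 1/0.02500″ = 40 pc.
v_t = 4.740 μ d = 4.740 × 0.4142 × 40 = 78.532 km/s.
v = √(v_r² + v_t²) = √(67.12² + 78.532²) = √10672.4 = 103.31 km/s.

103.3 km/s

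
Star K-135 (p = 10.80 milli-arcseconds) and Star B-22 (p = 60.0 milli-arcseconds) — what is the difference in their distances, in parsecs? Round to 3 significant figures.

d_A = 1/0.01080″ = 92.593 pc; d_B = 1/0.06000″ = 16.667 pc.
|d_B − d_A| = |16.667 − 92.593| = 75.926 pc.

75.9 pc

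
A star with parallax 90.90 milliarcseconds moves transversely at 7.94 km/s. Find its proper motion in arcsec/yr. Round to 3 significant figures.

0.152 arcsec/yr

d = 1/p = 1/0.09090″ = 11.001 pc.
μ = v_t / (4.74 d) = 7.94 / (4.74 × 11.001) = 7.94 / 52.145 = 0.15227 ″/yr.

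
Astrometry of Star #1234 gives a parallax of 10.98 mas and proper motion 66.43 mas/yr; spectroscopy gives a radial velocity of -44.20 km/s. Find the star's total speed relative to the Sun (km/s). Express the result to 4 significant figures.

52.69 km/s

d = 1/p = 1/0.01098″ = 91.075 pc.
μ = 66.43 mas/yr = 0.06643 ″/yr.
v_t = 4.740 μ d = 4.740 × 0.06643 × 91.075 = 28.678 km/s.
v = √(v_r² + v_t²) = √((-44.20)² + 28.678²) = √2776.07 = 52.688 km/s.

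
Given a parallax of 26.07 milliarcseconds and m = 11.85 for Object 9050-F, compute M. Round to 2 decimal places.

M = 8.93

d = 1/p = 1/0.02607″ = 38.358 pc.
m − M = 5 log₁₀(38.358) − 5 = 7.9193 − 5 = 2.9193.
M = m − (m − M) = 11.85 − 2.9193 = 8.93.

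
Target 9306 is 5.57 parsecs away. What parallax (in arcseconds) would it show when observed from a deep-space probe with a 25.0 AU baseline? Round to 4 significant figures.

p (arcsec) = B (AU) / d (pc).
p = 25.0 / 5.57 = 4.4883 arcsec.

4.488 arcsec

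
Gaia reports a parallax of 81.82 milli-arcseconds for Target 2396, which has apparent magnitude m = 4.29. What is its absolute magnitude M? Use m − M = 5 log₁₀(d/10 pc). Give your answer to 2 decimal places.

d = 1/p = 1/0.08182″ = 12.222 pc.
m − M = 5 log₁₀(12.222) − 5 = 5.4357 − 5 = 0.4357.
M = m − (m − M) = 4.29 − 0.4357 = 3.85.

M = 3.85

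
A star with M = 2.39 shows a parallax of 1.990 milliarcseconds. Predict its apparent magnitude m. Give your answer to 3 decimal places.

m = 10.896

d = 1/p = 1/0.001990″ = 502.51 pc.
m − M = 5 log₁₀ d − 5 = 5 log₁₀(502.51) − 5 = 13.5057 − 5 = 8.5057.
m = M + (m − M) = 2.39 + 8.5057 = 10.896.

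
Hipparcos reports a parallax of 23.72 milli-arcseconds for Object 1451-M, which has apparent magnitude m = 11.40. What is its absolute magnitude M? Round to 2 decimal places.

M = 8.28

d = 1/p = 1/0.02372″ = 42.159 pc.
m − M = 5 log₁₀(42.159) − 5 = 8.1245 − 5 = 3.1245.
M = m − (m − M) = 11.40 − 3.1245 = 8.28.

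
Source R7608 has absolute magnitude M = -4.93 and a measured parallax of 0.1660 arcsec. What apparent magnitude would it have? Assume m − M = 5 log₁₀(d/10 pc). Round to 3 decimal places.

m = -6.031

d = 1/p = 1/0.1660″ = 6.0241 pc.
m − M = 5 log₁₀ d − 5 = 5 log₁₀(6.0241) − 5 = 3.8995 − 5 = -1.1005.
m = M + (m − M) = -4.93 + (-1.1005) = -6.031.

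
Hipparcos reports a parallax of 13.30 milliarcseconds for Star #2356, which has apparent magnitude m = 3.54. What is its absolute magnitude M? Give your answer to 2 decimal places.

d = 1/p = 1/0.01330″ = 75.188 pc.
m − M = 5 log₁₀(75.188) − 5 = 9.3807 − 5 = 4.3807.
M = m − (m − M) = 3.54 − 4.3807 = -0.84.

M = -0.84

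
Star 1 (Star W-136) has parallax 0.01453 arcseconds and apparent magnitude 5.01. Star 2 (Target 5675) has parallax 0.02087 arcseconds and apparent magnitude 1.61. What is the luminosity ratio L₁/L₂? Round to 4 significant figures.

d₁ = 1/p₁ = 1/0.01453″ = 68.823 pc; d₂ = 1/p₂ = 1/0.02087″ = 47.916 pc.
M₁ = m₁ − 5 log₁₀ d₁ + 5 = 5.01 − 9.1887 + 5 = 0.8213.
M₂ = 1.61 − 8.4024 + 5 = -1.7924.
L₁/L₂ = 10^(0.4(M₂ − M₁)) = 10^(0.4 × (-2.6137)) = 10^(-1.04548) = 0.090058.

L₁/L₂ = 0.09006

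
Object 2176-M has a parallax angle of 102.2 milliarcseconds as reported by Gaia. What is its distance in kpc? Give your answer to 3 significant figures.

0.00978 kpc

p = 102.2 milliarcseconds = 0.1022 arcsec.
d = 1/p = 1/0.1022 = 9.7847 pc.
= 0.0097847 kpc.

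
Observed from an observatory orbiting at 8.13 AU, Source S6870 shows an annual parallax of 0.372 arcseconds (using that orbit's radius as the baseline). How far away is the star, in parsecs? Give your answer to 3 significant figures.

21.9 pc

With baseline B (in AU) and parallax p (in arcsec), d = B/p parsecs.
d = 8.13 / 0.372 = 21.855 pc.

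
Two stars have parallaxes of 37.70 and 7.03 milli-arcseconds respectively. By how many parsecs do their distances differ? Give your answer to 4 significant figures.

115.7 pc

d_A = 1/0.03770″ = 26.525 pc; d_B = 1/0.007030″ = 142.25 pc.
|d_B − d_A| = |142.25 − 26.525| = 115.73 pc.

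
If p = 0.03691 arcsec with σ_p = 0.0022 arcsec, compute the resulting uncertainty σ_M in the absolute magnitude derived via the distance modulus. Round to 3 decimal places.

σ_M = 0.129 mag

M = m − 5 log₁₀ d + 5 = m + 5 log₁₀ p + 5, so ∂M/∂p = 5/(p ln 10).
σ_M = (5/ln 10) · (σ_p/p) = 2.1715 × 0.0022/0.03691 = 2.1715 × 0.059604 = 0.12943.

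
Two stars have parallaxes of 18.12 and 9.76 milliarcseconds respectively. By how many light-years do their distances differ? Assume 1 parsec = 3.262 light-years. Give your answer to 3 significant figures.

154 ly

d_A = 1/0.01812″ = 55.188 pc; d_B = 1/0.009760″ = 102.46 pc.
|d_B − d_A| = |102.46 − 55.188| = 47.272 pc = 47.272 × 3.262 ly = 154.2 ly.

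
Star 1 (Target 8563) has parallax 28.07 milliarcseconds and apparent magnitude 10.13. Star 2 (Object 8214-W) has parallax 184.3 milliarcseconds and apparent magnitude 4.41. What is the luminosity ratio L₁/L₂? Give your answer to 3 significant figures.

d₁ = 1/p₁ = 1/0.02807″ = 35.625 pc; d₂ = 1/p₂ = 1/0.1843″ = 5.4259 pc.
M₁ = m₁ − 5 log₁₀ d₁ + 5 = 10.13 − 7.7588 + 5 = 7.3712.
M₂ = 4.41 − 3.6724 + 5 = 5.7376.
L₁/L₂ = 10^(0.4(M₂ − M₁)) = 10^(0.4 × (-1.6336)) = 10^(-0.65344) = 0.22211.

L₁/L₂ = 0.222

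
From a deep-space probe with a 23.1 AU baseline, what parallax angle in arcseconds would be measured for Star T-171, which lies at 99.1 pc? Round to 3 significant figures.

p (arcsec) = B (AU) / d (pc).
p = 23.1 / 99.1 = 0.2331 arcsec.

0.233 arcsec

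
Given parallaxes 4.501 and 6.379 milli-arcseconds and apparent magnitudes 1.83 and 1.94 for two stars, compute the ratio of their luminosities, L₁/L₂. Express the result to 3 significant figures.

d₁ = 1/p₁ = 1/0.004501″ = 222.17 pc; d₂ = 1/p₂ = 1/0.006379″ = 156.76 pc.
M₁ = m₁ − 5 log₁₀ d₁ + 5 = 1.83 − 11.7334 + 5 = -4.9034.
M₂ = 1.94 − 10.9762 + 5 = -4.0362.
L₁/L₂ = 10^(0.4(M₂ − M₁)) = 10^(0.4 × 0.8672) = 10^0.34688 = 2.2227.

L₁/L₂ = 2.22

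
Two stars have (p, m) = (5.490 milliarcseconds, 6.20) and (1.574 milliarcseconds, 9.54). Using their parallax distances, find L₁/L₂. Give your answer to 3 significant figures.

d₁ = 1/p₁ = 1/0.005490″ = 182.15 pc; d₂ = 1/p₂ = 1/0.001574″ = 635.32 pc.
M₁ = m₁ − 5 log₁₀ d₁ + 5 = 6.20 − 11.3021 + 5 = -0.1021.
M₂ = 9.54 − 14.0150 + 5 = 0.5250.
L₁/L₂ = 10^(0.4(M₂ − M₁)) = 10^(0.4 × 0.6271) = 10^0.25084 = 1.7817.

L₁/L₂ = 1.78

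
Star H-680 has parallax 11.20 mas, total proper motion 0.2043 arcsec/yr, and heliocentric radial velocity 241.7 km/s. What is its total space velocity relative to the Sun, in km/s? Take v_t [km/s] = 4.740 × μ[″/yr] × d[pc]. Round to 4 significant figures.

256.7 km/s

d = 1/p = 1/0.01120″ = 89.286 pc.
v_t = 4.740 μ d = 4.740 × 0.2043 × 89.286 = 86.463 km/s.
v = √(v_r² + v_t²) = √(241.7² + 86.463²) = √65894.7 = 256.7 km/s.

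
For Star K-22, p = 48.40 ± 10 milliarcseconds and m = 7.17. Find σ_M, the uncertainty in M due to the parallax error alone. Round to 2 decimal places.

σ_M = 0.45 mag

M = m − 5 log₁₀ d + 5 = m + 5 log₁₀ p + 5, so ∂M/∂p = 5/(p ln 10).
σ_M = (5/ln 10) · (σ_p/p) = 2.1715 × 10/48.40 = 2.1715 × 0.20661 = 0.44865.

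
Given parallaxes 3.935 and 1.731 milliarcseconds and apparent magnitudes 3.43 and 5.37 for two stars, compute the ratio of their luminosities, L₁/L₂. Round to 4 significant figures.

d₁ = 1/p₁ = 1/0.003935″ = 254.13 pc; d₂ = 1/p₂ = 1/0.001731″ = 577.7 pc.
M₁ = m₁ − 5 log₁₀ d₁ + 5 = 3.43 − 12.0253 + 5 = -3.5953.
M₂ = 5.37 − 13.8085 + 5 = -3.4385.
L₁/L₂ = 10^(0.4(M₂ − M₁)) = 10^(0.4 × 0.1568) = 10^0.06272 = 1.1554.

L₁/L₂ = 1.155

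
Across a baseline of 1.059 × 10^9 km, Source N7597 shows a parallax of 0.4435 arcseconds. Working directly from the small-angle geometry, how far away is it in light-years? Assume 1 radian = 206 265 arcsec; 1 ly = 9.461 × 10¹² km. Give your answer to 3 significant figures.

θ = 0.4435″ = 0.4435/206265 = 2.1501 × 10^-6 rad.
d = B/θ = (1.059 × 10^9) / (2.1501 × 10^-6) = 4.9254 × 10^14 km = (4.9254 × 10^14) / (9.461 × 10^12) ly = 52.06 ly.

52.1 ly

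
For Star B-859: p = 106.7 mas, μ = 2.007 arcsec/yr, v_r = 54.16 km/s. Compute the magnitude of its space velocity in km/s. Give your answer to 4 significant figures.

104.3 km/s

d = 1/p = 1/0.1067″ = 9.3721 pc.
v_t = 4.740 μ d = 4.740 × 2.007 × 9.3721 = 89.158 km/s.
v = √(v_r² + v_t²) = √(54.16² + 89.158²) = √10882.5 = 104.32 km/s.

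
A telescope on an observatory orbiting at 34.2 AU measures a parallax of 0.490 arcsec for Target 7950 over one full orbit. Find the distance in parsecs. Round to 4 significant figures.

69.80 pc

With baseline B (in AU) and parallax p (in arcsec), d = B/p parsecs.
d = 34.2 / 0.490 = 69.796 pc.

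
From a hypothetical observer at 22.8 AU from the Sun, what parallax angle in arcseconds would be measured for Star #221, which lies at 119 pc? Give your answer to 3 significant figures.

0.192 arcsec

p (arcsec) = B (AU) / d (pc).
p = 22.8 / 119 = 0.1916 arcsec.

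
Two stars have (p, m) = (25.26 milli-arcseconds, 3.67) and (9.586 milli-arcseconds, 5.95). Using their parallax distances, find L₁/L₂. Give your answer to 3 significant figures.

L₁/L₂ = 1.18

d₁ = 1/p₁ = 1/0.02526″ = 39.588 pc; d₂ = 1/p₂ = 1/0.009586″ = 104.32 pc.
M₁ = m₁ − 5 log₁₀ d₁ + 5 = 3.67 − 7.9878 + 5 = 0.6822.
M₂ = 5.95 − 10.0918 + 5 = 0.8582.
L₁/L₂ = 10^(0.4(M₂ − M₁)) = 10^(0.4 × 0.1760) = 10^0.07040 = 1.176.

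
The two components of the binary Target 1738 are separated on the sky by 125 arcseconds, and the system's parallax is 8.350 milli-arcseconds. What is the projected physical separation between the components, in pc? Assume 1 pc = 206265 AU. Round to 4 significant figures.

d = 1/p = 1/0.008350″ = 119.76 pc.
At distance d (pc), an angle of θ arcsec spans θ·d AU: s = 125 × 119.76 = 14970 AU.
= 14970 / 206265 = 0.072577 pc.

0.07258 pc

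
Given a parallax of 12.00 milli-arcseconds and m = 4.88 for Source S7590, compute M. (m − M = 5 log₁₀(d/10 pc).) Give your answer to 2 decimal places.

M = 0.28

d = 1/p = 1/0.01200″ = 83.333 pc.
m − M = 5 log₁₀(83.333) − 5 = 9.6041 − 5 = 4.6041.
M = m − (m − M) = 4.88 − 4.6041 = 0.28.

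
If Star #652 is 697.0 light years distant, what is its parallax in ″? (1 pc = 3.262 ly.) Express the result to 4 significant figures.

0.004680 ″

d = 697.0 ly ÷ 3.262 = 213.67 pc.
p = 1/d = 1/213.67 = 0.0046801 arcsec.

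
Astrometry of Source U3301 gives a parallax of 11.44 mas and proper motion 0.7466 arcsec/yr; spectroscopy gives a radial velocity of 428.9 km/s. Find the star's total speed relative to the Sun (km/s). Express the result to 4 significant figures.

528.8 km/s

d = 1/p = 1/0.01144″ = 87.413 pc.
v_t = 4.740 μ d = 4.740 × 0.7466 × 87.413 = 309.34 km/s.
v = √(v_r² + v_t²) = √(428.9² + 309.34²) = √279646 = 528.82 km/s.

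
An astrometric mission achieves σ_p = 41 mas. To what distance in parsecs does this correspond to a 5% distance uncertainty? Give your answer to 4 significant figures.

σ_d/d = σ_p/p, so the condition is σ_p/p ≤ 0.05, i.e. p ≥ σ_p/0.05.
p_min = 41/0.05 = 820 mas = 0.82 arcsec.
d_max = 1/p_min = 1/0.82 = 1.2195 pc.

1.220 pc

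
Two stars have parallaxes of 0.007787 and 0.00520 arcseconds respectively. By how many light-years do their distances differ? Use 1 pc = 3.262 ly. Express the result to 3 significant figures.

208 ly

d_A = 1/0.007787″ = 128.42 pc; d_B = 1/0.005200″ = 192.31 pc.
|d_B − d_A| = |192.31 − 128.42| = 63.89 pc = 63.89 × 3.262 ly = 208.41 ly.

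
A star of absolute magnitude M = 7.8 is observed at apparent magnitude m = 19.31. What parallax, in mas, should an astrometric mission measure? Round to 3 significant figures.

m − M = 19.31 − 7.8 = 11.51.
d = 10^((m−M)/5 + 1) = 10^3.302 = 2004.5 pc.
p = 1/d = 1/2004.5 = 0.00049888 arcsec = 0.49888 mas.

0.499 mas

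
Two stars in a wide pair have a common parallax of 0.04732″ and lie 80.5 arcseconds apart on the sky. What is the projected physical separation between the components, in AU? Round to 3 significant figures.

d = 1/p = 1/0.04732″ = 21.133 pc.
At distance d (pc), an angle of θ arcsec spans θ·d AU: s = 80.5 × 21.133 = 1701.2 AU.

1700 AU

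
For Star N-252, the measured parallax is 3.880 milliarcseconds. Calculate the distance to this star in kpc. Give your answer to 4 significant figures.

p = 3.880 milliarcseconds = 0.003880 arcsec.
d = 1/p = 1/0.003880 = 257.73 pc.
= 0.25773 kpc.

0.2577 kpc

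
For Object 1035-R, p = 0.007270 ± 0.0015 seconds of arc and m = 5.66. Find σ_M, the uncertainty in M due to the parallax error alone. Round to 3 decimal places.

M = m − 5 log₁₀ d + 5 = m + 5 log₁₀ p + 5, so ∂M/∂p = 5/(p ln 10).
σ_M = (5/ln 10) · (σ_p/p) = 2.1715 × 0.0015/0.007270 = 2.1715 × 0.20633 = 0.44805.

σ_M = 0.448 mag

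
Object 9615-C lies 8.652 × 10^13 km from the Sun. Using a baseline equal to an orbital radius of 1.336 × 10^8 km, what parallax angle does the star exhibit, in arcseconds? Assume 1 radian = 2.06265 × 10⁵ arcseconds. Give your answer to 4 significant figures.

0.3185 arcsec

θ ≈ B/d = (1.336 × 10^8) / (8.652 × 10^13) = 1.5442 × 10^-6 rad.
In arcseconds: 1.5442 × 10^-6 × 206265 = 0.31851″.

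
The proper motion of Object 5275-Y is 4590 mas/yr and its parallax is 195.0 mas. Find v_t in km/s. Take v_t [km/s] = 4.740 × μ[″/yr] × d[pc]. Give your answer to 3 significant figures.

d = 1/p = 1/0.1950″ = 5.1282 pc.
μ = 4590 mas/yr = 4.59 ″/yr.
v_t = 4.74 × μ × d = 4.74 × 4.59 × 5.1282 = 111.57 km/s.

112 km/s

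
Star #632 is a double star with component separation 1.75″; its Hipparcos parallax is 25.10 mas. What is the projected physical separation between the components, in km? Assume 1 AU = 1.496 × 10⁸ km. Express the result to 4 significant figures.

d = 1/p = 1/0.02510″ = 39.841 pc.
At distance d (pc), an angle of θ arcsec spans θ·d AU: s = 1.75 × 39.841 = 69.722 AU.
= 69.722 × 1.496 × 10⁸ km = 1.0430 × 10^10 km.

1.043 × 10^10 km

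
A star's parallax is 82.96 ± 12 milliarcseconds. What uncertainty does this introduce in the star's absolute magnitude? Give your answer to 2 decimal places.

M = m − 5 log₁₀ d + 5 = m + 5 log₁₀ p + 5, so ∂M/∂p = 5/(p ln 10).
σ_M = (5/ln 10) · (σ_p/p) = 2.1715 × 12/82.96 = 2.1715 × 0.14465 = 0.31411.

σ_M = 0.31 mag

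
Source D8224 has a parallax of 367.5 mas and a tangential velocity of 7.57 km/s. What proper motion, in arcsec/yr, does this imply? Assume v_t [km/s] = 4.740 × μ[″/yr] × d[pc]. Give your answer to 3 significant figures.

d = 1/p = 1/0.3675″ = 2.7211 pc.
μ = v_t / (4.74 d) = 7.57 / (4.74 × 2.7211) = 7.57 / 12.898 = 0.58691 ″/yr.

0.587 arcsec/yr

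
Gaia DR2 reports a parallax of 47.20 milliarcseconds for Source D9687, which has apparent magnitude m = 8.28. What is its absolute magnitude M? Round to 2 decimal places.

d = 1/p = 1/0.04720″ = 21.186 pc.
m − M = 5 log₁₀(21.186) − 5 = 6.6302 − 5 = 1.6302.
M = m − (m − M) = 8.28 − 1.6302 = 6.65.

M = 6.65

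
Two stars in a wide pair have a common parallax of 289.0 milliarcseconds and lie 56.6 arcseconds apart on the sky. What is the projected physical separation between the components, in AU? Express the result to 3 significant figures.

d = 1/p = 1/0.2890″ = 3.4602 pc.
At distance d (pc), an angle of θ arcsec spans θ·d AU: s = 56.6 × 3.4602 = 195.85 AU.

196 AU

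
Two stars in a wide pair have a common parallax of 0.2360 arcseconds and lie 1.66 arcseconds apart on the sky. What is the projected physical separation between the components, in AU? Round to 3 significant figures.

7.03 AU

d = 1/p = 1/0.2360″ = 4.2373 pc.
At distance d (pc), an angle of θ arcsec spans θ·d AU: s = 1.66 × 4.2373 = 7.0339 AU.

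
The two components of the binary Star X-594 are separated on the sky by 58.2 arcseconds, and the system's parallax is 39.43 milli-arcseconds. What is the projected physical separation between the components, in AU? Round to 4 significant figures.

1476 AU

d = 1/p = 1/0.03943″ = 25.361 pc.
At distance d (pc), an angle of θ arcsec spans θ·d AU: s = 58.2 × 25.361 = 1476 AU.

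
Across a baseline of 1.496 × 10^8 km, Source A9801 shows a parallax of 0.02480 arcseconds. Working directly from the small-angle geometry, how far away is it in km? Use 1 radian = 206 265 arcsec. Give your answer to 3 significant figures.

θ = 0.02480″ = 0.02480/206265 = 1.2023 × 10^-7 rad.
d = B/θ = (1.496 × 10^8) / (1.2023 × 10^-7) = 1.2443 × 10^15 km.

1.24 × 10^15 km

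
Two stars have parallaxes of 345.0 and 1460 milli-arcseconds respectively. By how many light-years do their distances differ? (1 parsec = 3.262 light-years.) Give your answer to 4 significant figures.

7.221 ly

d_A = 1/0.3450″ = 2.8986 pc; d_B = 1/1.460″ = 0.68493 pc.
|d_B − d_A| = |0.68493 − 2.8986| = 2.2137 pc = 2.2137 × 3.262 ly = 7.2211 ly.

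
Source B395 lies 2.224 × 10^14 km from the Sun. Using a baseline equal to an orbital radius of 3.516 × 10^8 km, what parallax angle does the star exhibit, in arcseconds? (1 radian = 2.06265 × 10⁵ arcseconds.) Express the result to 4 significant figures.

θ ≈ B/d = (3.516 × 10^8) / (2.224 × 10^14) = 1.5809 × 10^-6 rad.
In arcseconds: 1.5809 × 10^-6 × 206265 = 0.32608″.

0.3261 arcsec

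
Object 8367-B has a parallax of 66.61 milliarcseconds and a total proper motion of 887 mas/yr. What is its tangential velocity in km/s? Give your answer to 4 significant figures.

d = 1/p = 1/0.06661″ = 15.013 pc.
μ = 887 mas/yr = 0.887 ″/yr.
v_t = 4.74 × μ × d = 4.74 × 0.887 × 15.013 = 63.12 km/s.

63.12 km/s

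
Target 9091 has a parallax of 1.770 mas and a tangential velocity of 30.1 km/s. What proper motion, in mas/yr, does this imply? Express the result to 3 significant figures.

11.2 mas/yr

d = 1/p = 1/0.001770″ = 564.97 pc.
μ = v_t / (4.74 d) = 30.1 / (4.74 × 564.97) = 30.1 / 2678 = 0.01124 ″/yr = 11.24 mas/yr.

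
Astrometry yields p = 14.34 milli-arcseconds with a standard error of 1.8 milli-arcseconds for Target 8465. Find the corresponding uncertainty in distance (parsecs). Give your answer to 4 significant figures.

8.753 pc

d = 1/p, so σ_d = σ_p / p².
σ_d = 0.00180 / (0.01434)² = 0.00180 / 0.00020564 = 8.7532 pc.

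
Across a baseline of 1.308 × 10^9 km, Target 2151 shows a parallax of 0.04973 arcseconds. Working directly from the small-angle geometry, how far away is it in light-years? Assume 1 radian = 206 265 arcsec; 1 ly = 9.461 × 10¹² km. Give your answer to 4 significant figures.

θ = 0.04973″ = 0.04973/206265 = 2.4110 × 10^-7 rad.
d = B/θ = (1.308 × 10^9) / (2.4110 × 10^-7) = 5.4251 × 10^15 km = (5.4251 × 10^15) / (9.461 × 10^12) ly = 573.42 ly.

573.4 ly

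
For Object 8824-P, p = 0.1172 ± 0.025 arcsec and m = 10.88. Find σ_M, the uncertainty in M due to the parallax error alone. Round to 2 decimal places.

σ_M = 0.46 mag

M = m − 5 log₁₀ d + 5 = m + 5 log₁₀ p + 5, so ∂M/∂p = 5/(p ln 10).
σ_M = (5/ln 10) · (σ_p/p) = 2.1715 × 0.025/0.1172 = 2.1715 × 0.21331 = 0.4632.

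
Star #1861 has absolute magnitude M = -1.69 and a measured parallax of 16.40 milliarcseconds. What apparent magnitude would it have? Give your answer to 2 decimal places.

d = 1/p = 1/0.01640″ = 60.976 pc.
m − M = 5 log₁₀ d − 5 = 5 log₁₀(60.976) − 5 = 8.9258 − 5 = 3.9258.
m = M + (m − M) = -1.69 + 3.9258 = 2.24.

m = 2.24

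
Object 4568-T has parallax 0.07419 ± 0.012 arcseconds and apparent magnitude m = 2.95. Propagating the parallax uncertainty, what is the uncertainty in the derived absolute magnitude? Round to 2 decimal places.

M = m − 5 log₁₀ d + 5 = m + 5 log₁₀ p + 5, so ∂M/∂p = 5/(p ln 10).
σ_M = (5/ln 10) · (σ_p/p) = 2.1715 × 0.012/0.07419 = 2.1715 × 0.16175 = 0.35124.

σ_M = 0.35 mag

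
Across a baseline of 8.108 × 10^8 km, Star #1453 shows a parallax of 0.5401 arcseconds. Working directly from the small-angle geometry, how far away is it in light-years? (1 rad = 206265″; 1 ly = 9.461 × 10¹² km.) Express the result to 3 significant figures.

θ = 0.5401″ = 0.5401/206265 = 2.6185 × 10^-6 rad.
d = B/θ = (8.108 × 10^8) / (2.6185 × 10^-6) = 3.0964 × 10^14 km = (3.0964 × 10^14) / (9.461 × 10^12) ly = 32.728 ly.

32.7 ly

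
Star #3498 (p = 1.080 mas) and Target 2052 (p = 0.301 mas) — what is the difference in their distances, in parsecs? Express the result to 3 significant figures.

2400 pc

d_A = 1/0.001080″ = 925.93 pc; d_B = 1/0.0003010″ = 3322.3 pc.
|d_B − d_A| = |3322.3 − 925.93| = 2396.4 pc.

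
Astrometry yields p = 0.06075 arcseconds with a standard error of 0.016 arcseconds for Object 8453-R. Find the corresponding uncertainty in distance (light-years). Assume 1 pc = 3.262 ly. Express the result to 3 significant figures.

14.1 ly

d = 1/p, so σ_d = σ_p / p².
σ_d = 0.0160 / (0.06075)² = 0.0160 / 0.0036906 = 4.3353 pc = 4.3353 × 3.262 ly = 14.142 ly.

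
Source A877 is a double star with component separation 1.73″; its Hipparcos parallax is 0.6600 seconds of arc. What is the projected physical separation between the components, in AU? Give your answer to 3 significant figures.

d = 1/p = 1/0.6600″ = 1.5152 pc.
At distance d (pc), an angle of θ arcsec spans θ·d AU: s = 1.73 × 1.5152 = 2.6213 AU.

2.62 AU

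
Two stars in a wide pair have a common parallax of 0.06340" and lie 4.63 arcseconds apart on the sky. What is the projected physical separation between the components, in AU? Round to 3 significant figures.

73.0 AU

d = 1/p = 1/0.06340″ = 15.773 pc.
At distance d (pc), an angle of θ arcsec spans θ·d AU: s = 4.63 × 15.773 = 73.029 AU.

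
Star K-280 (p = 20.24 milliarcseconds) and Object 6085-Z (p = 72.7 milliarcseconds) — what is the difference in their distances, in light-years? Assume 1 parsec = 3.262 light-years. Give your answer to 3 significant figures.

116 ly

d_A = 1/0.02024″ = 49.407 pc; d_B = 1/0.07270″ = 13.755 pc.
|d_B − d_A| = |13.755 − 49.407| = 35.652 pc = 35.652 × 3.262 ly = 116.3 ly.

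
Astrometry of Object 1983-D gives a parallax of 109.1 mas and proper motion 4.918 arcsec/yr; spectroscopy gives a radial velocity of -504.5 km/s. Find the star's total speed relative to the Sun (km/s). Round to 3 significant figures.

548 km/s

d = 1/p = 1/0.1091″ = 9.1659 pc.
v_t = 4.740 μ d = 4.740 × 4.918 × 9.1659 = 213.67 km/s.
v = √(v_r² + v_t²) = √((-504.5)² + 213.67²) = √300175 = 547.88 km/s.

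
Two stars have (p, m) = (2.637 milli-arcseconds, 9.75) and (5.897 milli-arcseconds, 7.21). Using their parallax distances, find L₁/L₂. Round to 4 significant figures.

d₁ = 1/p₁ = 1/0.002637″ = 379.22 pc; d₂ = 1/p₂ = 1/0.005897″ = 169.58 pc.
M₁ = m₁ − 5 log₁₀ d₁ + 5 = 9.75 − 12.8945 + 5 = 1.8555.
M₂ = 7.21 − 11.1469 + 5 = 1.0631.
L₁/L₂ = 10^(0.4(M₂ − M₁)) = 10^(0.4 × (-0.7924)) = 10^(-0.31696) = 0.48199.

L₁/L₂ = 0.4820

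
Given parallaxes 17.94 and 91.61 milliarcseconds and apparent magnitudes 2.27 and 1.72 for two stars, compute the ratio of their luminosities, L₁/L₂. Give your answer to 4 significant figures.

L₁/L₂ = 15.71

d₁ = 1/p₁ = 1/0.01794″ = 55.741 pc; d₂ = 1/p₂ = 1/0.09161″ = 10.916 pc.
M₁ = m₁ − 5 log₁₀ d₁ + 5 = 2.27 − 8.7309 + 5 = -1.4609.
M₂ = 1.72 − 5.1903 + 5 = 1.5297.
L₁/L₂ = 10^(0.4(M₂ − M₁)) = 10^(0.4 × 2.9906) = 10^1.19624 = 15.712.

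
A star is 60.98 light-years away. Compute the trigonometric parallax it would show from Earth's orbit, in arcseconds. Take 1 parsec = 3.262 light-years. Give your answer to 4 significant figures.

0.05349 arcsec

d = 60.98 ly ÷ 3.262 = 18.694 pc.
p = 1/d = 1/18.694 = 0.053493 arcsec.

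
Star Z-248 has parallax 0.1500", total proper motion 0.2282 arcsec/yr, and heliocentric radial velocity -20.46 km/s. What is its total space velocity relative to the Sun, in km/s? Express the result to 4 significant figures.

d = 1/p = 1/0.1500″ = 6.6667 pc.
v_t = 4.740 μ d = 4.740 × 0.2282 × 6.6667 = 7.2112 km/s.
v = √(v_r² + v_t²) = √((-20.46)² + 7.2112²) = √470.613 = 21.694 km/s.

21.69 km/s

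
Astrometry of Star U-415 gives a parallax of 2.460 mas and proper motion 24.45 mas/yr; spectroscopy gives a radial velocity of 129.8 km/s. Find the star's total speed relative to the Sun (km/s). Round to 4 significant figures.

138.1 km/s

d = 1/p = 1/0.002460″ = 406.5 pc.
μ = 24.45 mas/yr = 0.02445 ″/yr.
v_t = 4.740 μ d = 4.740 × 0.02445 × 406.5 = 47.111 km/s.
v = √(v_r² + v_t²) = √(129.8² + 47.111²) = √19067.5 = 138.09 km/s.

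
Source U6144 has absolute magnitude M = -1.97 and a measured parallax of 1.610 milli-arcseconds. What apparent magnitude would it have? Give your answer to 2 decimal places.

m = 7.00

d = 1/p = 1/0.001610″ = 621.12 pc.
m − M = 5 log₁₀ d − 5 = 5 log₁₀(621.12) − 5 = 13.9659 − 5 = 8.9659.
m = M + (m − M) = -1.97 + 8.9659 = 7.00.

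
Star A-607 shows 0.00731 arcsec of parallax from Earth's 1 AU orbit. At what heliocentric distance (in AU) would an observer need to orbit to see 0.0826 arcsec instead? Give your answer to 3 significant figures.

11.3 AU

Parallax scales linearly with baseline: p ∝ B, so B = p_target / p_Earth × 1 AU.
B = 0.0826 / 0.00731 = 11.3 AU.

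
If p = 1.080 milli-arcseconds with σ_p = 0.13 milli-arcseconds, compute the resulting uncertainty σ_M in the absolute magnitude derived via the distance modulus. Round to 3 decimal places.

σ_M = 0.261 mag

M = m − 5 log₁₀ d + 5 = m + 5 log₁₀ p + 5, so ∂M/∂p = 5/(p ln 10).
σ_M = (5/ln 10) · (σ_p/p) = 2.1715 × 0.13/1.080 = 2.1715 × 0.12037 = 0.26138.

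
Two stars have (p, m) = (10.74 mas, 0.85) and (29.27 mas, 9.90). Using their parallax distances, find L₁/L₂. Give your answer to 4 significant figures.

L₁/L₂ = 30960

d₁ = 1/p₁ = 1/0.01074″ = 93.11 pc; d₂ = 1/p₂ = 1/0.02927″ = 34.165 pc.
M₁ = m₁ − 5 log₁₀ d₁ + 5 = 0.85 − 9.8450 + 5 = -3.9950.
M₂ = 9.90 − 7.6679 + 5 = 7.2321.
L₁/L₂ = 10^(0.4(M₂ − M₁)) = 10^(0.4 × 11.2271) = 10^4.49084 = 30963.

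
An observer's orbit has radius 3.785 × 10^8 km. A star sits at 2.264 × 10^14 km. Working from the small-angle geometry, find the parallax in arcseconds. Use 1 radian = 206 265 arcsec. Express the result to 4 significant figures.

θ ≈ B/d = (3.785 × 10^8) / (2.264 × 10^14) = 1.6718 × 10^-6 rad.
In arcseconds: 1.6718 × 10^-6 × 206265 = 0.34483″.

0.3448 arcsec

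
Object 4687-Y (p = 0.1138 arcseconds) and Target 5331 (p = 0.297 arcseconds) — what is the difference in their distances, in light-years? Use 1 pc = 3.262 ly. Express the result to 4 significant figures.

d_A = 1/0.1138″ = 8.7873 pc; d_B = 1/0.2970″ = 3.367 pc.
|d_B − d_A| = |3.367 − 8.7873| = 5.4203 pc = 5.4203 × 3.262 ly = 17.681 ly.

17.68 ly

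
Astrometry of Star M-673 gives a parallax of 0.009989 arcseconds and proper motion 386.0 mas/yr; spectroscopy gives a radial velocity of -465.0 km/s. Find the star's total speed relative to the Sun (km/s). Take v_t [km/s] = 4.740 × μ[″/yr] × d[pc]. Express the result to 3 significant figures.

500 km/s

d = 1/p = 1/0.009989″ = 100.11 pc.
μ = 386.0 mas/yr = 0.3860 ″/yr.
v_t = 4.740 μ d = 4.740 × 0.3860 × 100.11 = 183.17 km/s.
v = √(v_r² + v_t²) = √((-465.0)² + 183.17²) = √249776 = 499.78 km/s.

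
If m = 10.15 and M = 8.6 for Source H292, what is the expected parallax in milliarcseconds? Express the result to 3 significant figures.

m − M = 10.15 − 8.6 = 1.55.
d = 10^((m−M)/5 + 1) = 10^1.310 = 20.417 pc.
p = 1/d = 1/20.417 = 0.048979 arcsec = 48.979 mas.

49.0 mas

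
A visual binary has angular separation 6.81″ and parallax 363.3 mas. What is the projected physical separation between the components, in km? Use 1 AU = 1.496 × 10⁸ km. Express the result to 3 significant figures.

2.80 × 10^9 km

d = 1/p = 1/0.3633″ = 2.7525 pc.
At distance d (pc), an angle of θ arcsec spans θ·d AU: s = 6.81 × 2.7525 = 18.745 AU.
= 18.745 × 1.496 × 10⁸ km = 2.8043 × 10^9 km.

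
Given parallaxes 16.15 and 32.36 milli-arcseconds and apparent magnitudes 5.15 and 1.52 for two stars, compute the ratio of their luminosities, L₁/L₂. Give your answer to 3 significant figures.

d₁ = 1/p₁ = 1/0.01615″ = 61.92 pc; d₂ = 1/p₂ = 1/0.03236″ = 30.902 pc.
M₁ = m₁ − 5 log₁₀ d₁ + 5 = 5.15 − 8.9592 + 5 = 1.1908.
M₂ = 1.52 − 7.4499 + 5 = -0.9299.
L₁/L₂ = 10^(0.4(M₂ − M₁)) = 10^(0.4 × (-2.1207)) = 10^(-0.84828) = 0.14181.

L₁/L₂ = 0.142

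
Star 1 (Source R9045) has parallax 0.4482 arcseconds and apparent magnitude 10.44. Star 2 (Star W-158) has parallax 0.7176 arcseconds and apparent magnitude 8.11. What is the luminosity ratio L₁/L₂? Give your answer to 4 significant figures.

L₁/L₂ = 0.2998

d₁ = 1/p₁ = 1/0.4482″ = 2.2311 pc; d₂ = 1/p₂ = 1/0.7176″ = 1.3935 pc.
M₁ = m₁ − 5 log₁₀ d₁ + 5 = 10.44 − 1.7426 + 5 = 13.6974.
M₂ = 8.11 − 0.7205 + 5 = 12.3895.
L₁/L₂ = 10^(0.4(M₂ − M₁)) = 10^(0.4 × (-1.3079)) = 10^(-0.52316) = 0.29981.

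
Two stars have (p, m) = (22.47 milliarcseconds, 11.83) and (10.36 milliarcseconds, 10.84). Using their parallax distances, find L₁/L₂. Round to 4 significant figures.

L₁/L₂ = 0.08541

d₁ = 1/p₁ = 1/0.02247″ = 44.504 pc; d₂ = 1/p₂ = 1/0.01036″ = 96.525 pc.
M₁ = m₁ − 5 log₁₀ d₁ + 5 = 11.83 − 8.2420 + 5 = 8.5880.
M₂ = 10.84 − 9.9232 + 5 = 5.9168.
L₁/L₂ = 10^(0.4(M₂ − M₁)) = 10^(0.4 × (-2.6712)) = 10^(-1.06848) = 0.085412.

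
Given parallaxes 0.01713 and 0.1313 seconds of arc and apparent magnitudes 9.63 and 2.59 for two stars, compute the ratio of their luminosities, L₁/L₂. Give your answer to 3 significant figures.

L₁/L₂ = 0.0897

d₁ = 1/p₁ = 1/0.01713″ = 58.377 pc; d₂ = 1/p₂ = 1/0.1313″ = 7.6161 pc.
M₁ = m₁ − 5 log₁₀ d₁ + 5 = 9.63 − 8.8312 + 5 = 5.7988.
M₂ = 2.59 − 4.4087 + 5 = 3.1813.
L₁/L₂ = 10^(0.4(M₂ − M₁)) = 10^(0.4 × (-2.6175)) = 10^(-1.04700) = 0.089743.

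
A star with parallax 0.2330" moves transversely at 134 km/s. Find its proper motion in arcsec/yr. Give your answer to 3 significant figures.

d = 1/p = 1/0.2330″ = 4.2918 pc.
μ = v_t / (4.74 d) = 134 / (4.74 × 4.2918) = 134 / 20.343 = 6.587 ″/yr.

6.59 arcsec/yr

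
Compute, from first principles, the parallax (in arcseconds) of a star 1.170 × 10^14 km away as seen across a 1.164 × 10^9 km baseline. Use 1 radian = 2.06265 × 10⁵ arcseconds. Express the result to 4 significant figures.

2.052 arcsec

θ ≈ B/d = (1.164 × 10^9) / (1.170 × 10^14) = 9.9487 × 10^-6 rad.
In arcseconds: 9.9487 × 10^-6 × 206265 = 2.0521″.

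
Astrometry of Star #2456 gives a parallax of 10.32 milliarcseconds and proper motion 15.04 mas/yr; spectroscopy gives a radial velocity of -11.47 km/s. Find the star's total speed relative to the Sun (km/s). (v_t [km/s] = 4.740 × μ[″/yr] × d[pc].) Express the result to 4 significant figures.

d = 1/p = 1/0.01032″ = 96.899 pc.
μ = 15.04 mas/yr = 0.01504 ″/yr.
v_t = 4.740 μ d = 4.740 × 0.01504 × 96.899 = 6.9079 km/s.
v = √(v_r² + v_t²) = √((-11.47)² + 6.9079²) = √179.28 = 13.39 km/s.

13.39 km/s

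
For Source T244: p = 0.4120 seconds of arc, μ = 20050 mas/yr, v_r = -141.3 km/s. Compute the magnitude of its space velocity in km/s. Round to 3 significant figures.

271 km/s

d = 1/p = 1/0.4120″ = 2.4272 pc.
μ = 20050 mas/yr = 20.05 ″/yr.
v_t = 4.740 μ d = 4.740 × 20.05 × 2.4272 = 230.67 km/s.
v = √(v_r² + v_t²) = √((-141.3)² + 230.67²) = √73174.3 = 270.51 km/s.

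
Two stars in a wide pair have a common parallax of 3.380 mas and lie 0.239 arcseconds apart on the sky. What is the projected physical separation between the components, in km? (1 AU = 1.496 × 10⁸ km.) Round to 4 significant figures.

1.058 × 10^10 km

d = 1/p = 1/0.003380″ = 295.86 pc.
At distance d (pc), an angle of θ arcsec spans θ·d AU: s = 0.239 × 295.86 = 70.711 AU.
= 70.711 × 1.496 × 10⁸ km = 1.0578 × 10^10 km.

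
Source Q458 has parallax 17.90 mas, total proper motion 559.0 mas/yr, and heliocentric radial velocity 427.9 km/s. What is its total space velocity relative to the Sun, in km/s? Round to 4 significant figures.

452.8 km/s

d = 1/p = 1/0.01790″ = 55.866 pc.
μ = 559.0 mas/yr = 0.5590 ″/yr.
v_t = 4.740 μ d = 4.740 × 0.5590 × 55.866 = 148.03 km/s.
v = √(v_r² + v_t²) = √(427.9² + 148.03²) = √205011 = 452.78 km/s.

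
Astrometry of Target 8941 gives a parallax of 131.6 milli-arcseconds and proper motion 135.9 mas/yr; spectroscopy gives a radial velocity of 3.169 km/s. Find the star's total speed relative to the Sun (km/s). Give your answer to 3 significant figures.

d = 1/p = 1/0.1316″ = 7.5988 pc.
μ = 135.9 mas/yr = 0.1359 ″/yr.
v_t = 4.740 μ d = 4.740 × 0.1359 × 7.5988 = 4.8949 km/s.
v = √(v_r² + v_t²) = √(3.169² + 4.8949²) = √34.0026 = 5.8312 km/s.

5.83 km/s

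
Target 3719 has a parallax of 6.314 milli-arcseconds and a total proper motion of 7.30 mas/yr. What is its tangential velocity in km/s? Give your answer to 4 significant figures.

5.480 km/s

d = 1/p = 1/0.006314″ = 158.38 pc.
μ = 7.30 mas/yr = 0.00730 ″/yr.
v_t = 4.74 × μ × d = 4.74 × 0.00730 × 158.38 = 5.4803 km/s.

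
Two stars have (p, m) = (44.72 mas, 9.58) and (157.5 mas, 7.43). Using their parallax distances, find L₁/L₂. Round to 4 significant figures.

d₁ = 1/p₁ = 1/0.04472″ = 22.361 pc; d₂ = 1/p₂ = 1/0.1575″ = 6.3492 pc.
M₁ = m₁ − 5 log₁₀ d₁ + 5 = 9.58 − 6.7475 + 5 = 7.8325.
M₂ = 7.43 − 4.0136 + 5 = 8.4164.
L₁/L₂ = 10^(0.4(M₂ − M₁)) = 10^(0.4 × 0.5839) = 10^0.23356 = 1.7122.

L₁/L₂ = 1.712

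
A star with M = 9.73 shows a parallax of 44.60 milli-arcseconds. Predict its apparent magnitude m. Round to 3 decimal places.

d = 1/p = 1/0.04460″ = 22.422 pc.
m − M = 5 log₁₀ d − 5 = 5 log₁₀(22.422) − 5 = 6.7534 − 5 = 1.7534.
m = M + (m − M) = 9.73 + 1.7534 = 11.483.

m = 11.483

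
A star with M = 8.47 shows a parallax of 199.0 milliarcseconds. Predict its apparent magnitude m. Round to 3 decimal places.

d = 1/p = 1/0.1990″ = 5.0251 pc.
m − M = 5 log₁₀ d − 5 = 5 log₁₀(5.0251) − 5 = 3.5057 − 5 = -1.4943.
m = M + (m − M) = 8.47 + (-1.4943) = 6.976.

m = 6.976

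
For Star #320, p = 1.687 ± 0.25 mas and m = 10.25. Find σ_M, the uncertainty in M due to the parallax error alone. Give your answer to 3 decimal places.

σ_M = 0.322 mag

M = m − 5 log₁₀ d + 5 = m + 5 log₁₀ p + 5, so ∂M/∂p = 5/(p ln 10).
σ_M = (5/ln 10) · (σ_p/p) = 2.1715 × 0.25/1.687 = 2.1715 × 0.14819 = 0.32179.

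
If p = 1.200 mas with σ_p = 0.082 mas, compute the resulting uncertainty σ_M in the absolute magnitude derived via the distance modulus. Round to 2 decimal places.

σ_M = 0.15 mag

M = m − 5 log₁₀ d + 5 = m + 5 log₁₀ p + 5, so ∂M/∂p = 5/(p ln 10).
σ_M = (5/ln 10) · (σ_p/p) = 2.1715 × 0.082/1.200 = 2.1715 × 0.068333 = 0.14839.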